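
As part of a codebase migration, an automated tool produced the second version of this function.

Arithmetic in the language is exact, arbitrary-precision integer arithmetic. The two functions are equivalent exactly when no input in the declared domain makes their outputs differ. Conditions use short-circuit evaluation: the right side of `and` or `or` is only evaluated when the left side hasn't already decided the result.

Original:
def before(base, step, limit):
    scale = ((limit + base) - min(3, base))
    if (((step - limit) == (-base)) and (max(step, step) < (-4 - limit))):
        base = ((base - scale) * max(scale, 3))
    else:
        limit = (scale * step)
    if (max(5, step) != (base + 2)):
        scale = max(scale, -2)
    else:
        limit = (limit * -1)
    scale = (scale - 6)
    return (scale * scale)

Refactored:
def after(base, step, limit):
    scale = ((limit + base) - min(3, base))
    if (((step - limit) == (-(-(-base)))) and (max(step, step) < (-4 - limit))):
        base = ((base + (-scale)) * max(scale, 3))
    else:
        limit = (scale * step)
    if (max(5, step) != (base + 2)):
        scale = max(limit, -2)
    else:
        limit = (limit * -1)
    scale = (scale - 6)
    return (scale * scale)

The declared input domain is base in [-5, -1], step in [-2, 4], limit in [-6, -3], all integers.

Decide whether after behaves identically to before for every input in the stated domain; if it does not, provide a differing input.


The rewrite breaks on base=-5, step=-2, limit=-6, where the results are 64 and 36.
before: scale=-6, then (((step - limit) == (-base)) and (max(step, step) < (-4 - limit))) is false, then limit=12, then (max(5, step) != (base + 2)) is true, then scale=-2, then scale=-8, then returns 64
after: scale=-6, then (((step - limit) == (-(-(-base)))) and (max(step, step) < (-4 - limit))) is false, then limit=12, then (max(5, step) != (base + 2)) is true, then scale=12, then scale=6, then returns 36
verdict: not equivalent; witness: base=-5, step=-2, limit=-6


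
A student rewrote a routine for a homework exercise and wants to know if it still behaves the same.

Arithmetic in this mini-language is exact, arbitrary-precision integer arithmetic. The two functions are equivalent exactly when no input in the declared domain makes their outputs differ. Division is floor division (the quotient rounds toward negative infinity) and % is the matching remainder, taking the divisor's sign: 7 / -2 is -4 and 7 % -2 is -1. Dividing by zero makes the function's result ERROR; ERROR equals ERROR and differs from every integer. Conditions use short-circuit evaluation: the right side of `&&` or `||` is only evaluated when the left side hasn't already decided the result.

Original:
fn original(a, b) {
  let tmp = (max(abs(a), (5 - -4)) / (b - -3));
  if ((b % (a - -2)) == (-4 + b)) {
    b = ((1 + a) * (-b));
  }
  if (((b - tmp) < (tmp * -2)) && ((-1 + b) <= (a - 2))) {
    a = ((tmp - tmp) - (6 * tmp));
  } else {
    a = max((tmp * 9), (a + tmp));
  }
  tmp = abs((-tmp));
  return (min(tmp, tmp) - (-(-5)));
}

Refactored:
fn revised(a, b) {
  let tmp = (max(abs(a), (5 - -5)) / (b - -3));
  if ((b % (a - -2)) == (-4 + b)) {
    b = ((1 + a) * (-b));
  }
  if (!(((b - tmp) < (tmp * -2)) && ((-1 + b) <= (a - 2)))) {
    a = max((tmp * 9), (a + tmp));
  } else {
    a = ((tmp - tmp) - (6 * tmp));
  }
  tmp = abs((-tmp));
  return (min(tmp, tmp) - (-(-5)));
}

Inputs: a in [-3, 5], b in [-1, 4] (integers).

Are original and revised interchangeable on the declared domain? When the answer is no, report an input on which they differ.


These are not equivalent — on a=-3, b=-1 the outputs split (-1 vs 0).
original: tmp := 4 | ((b % (a - -2)) == (-4 + b)): false | (((b - tmp) < (tmp * -2)) && ((-1 + b) <= (a - 2))): false | a := 36 | tmp := 4 | result -1
revised: tmp := 5 | ((b % (a - -2)) == (-4 + b)): false | (!(((b - tmp) < (tmp * -2)) && ((-1 + b) <= (a - 2)))): true | a := 45 | tmp := 5 | result 0
verdict: not equivalent; witness: a=-3, b=-1


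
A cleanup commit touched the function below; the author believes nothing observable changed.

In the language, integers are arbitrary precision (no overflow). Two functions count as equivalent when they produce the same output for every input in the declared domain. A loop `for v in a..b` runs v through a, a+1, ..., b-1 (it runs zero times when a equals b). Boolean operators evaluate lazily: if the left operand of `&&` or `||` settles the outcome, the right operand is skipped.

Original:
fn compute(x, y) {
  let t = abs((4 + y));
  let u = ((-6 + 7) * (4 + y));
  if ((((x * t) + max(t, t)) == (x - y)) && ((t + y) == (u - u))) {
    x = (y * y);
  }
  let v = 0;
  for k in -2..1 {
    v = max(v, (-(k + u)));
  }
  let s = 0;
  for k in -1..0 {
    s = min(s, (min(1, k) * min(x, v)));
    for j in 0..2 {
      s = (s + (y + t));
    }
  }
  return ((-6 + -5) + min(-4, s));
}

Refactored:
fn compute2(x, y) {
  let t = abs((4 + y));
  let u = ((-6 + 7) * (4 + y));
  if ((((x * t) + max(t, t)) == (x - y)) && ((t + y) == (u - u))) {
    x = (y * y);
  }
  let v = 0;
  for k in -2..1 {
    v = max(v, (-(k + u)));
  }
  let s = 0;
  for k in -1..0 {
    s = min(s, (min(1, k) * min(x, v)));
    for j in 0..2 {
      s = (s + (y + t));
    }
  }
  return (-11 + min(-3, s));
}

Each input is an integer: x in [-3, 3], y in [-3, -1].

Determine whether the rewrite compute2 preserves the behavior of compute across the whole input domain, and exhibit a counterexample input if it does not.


The rewrite breaks on x=-3, y=-2, where the results are -15 and -14.
compute: t := 2 | u := 2 | ((((x * t) + max(t, t)) == (x - y)) && ((t + y) == (u - u))): false | v := 0 | iter k=-2: | v := 0 | iter k=-1: | v := 0 | iter k=0: | v := 0 | s := 0 | iter k=-1: | s := 0 | iter j=0: | s := 0 | iter j=1: | s := 0 | result -15
compute2: t := 2 | u := 2 | ((((x * t) + max(t, t)) == (x - y)) && ((t + y) == (u - u))): false | v := 0 | iter k=-2: | v := 0 | iter k=-1: | v := 0 | iter k=0: | v := 0 | s := 0 | iter k=-1: | s := 0 | iter j=0: | s := 0 | iter j=1: | s := 0 | result -14
verdict: not equivalent; witness: x=-3, y=-2


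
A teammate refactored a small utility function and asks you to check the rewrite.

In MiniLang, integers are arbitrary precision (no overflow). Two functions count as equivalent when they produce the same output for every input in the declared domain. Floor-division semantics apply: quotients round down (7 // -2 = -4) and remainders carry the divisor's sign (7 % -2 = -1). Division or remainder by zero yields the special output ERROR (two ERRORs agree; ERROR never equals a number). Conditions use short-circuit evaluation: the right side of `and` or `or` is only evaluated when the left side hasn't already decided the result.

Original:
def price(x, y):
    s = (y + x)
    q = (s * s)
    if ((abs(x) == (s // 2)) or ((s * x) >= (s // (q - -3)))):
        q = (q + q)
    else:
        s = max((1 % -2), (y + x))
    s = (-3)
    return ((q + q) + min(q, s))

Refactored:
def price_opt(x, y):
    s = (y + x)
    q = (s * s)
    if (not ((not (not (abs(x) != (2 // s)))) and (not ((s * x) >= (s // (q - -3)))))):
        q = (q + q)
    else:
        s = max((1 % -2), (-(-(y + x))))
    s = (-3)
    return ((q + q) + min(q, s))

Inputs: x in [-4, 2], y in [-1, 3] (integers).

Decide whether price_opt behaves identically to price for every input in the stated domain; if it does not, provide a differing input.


Run the pair on x=-3, y=3.
price: s=0, then q=0, then ((abs(x) == (s // 2)) or ((s * x) >= (s // (q - -3)))) is true, then q=0, then s=-3, then returns -3
price_opt: s=0, then q=0, then a zero divisor aborts: ERROR
-3 and ERROR differ, so these are not the same function on this domain.
verdict: not equivalent; witness: x=-3, y=3


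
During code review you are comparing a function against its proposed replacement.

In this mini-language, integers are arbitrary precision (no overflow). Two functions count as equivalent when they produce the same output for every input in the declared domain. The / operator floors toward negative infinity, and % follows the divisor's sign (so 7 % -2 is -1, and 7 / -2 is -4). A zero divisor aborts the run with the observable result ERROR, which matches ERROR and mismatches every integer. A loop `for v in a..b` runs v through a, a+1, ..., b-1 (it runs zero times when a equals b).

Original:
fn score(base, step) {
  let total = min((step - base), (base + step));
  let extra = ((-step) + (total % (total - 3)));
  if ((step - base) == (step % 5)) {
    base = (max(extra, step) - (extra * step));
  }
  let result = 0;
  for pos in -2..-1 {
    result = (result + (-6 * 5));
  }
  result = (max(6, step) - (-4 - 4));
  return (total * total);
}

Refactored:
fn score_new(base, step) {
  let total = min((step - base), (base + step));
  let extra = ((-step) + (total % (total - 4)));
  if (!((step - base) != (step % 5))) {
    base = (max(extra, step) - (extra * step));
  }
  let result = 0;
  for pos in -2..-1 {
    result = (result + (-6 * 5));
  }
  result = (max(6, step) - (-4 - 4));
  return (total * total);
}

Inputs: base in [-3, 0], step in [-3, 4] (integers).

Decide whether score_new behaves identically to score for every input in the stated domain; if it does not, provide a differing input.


The rewrite breaks on base=-1, step=4, where the results are ERROR and 9.
score: total = 3; division by zero -> ERROR
score_new: total = 3; extra = -4; (!((step - base) != (step % 5))) -> false; result = 0; [pos=-2]; result = -30; result = 14; return 9
verdict: not equivalent; witness: base=-1, step=4


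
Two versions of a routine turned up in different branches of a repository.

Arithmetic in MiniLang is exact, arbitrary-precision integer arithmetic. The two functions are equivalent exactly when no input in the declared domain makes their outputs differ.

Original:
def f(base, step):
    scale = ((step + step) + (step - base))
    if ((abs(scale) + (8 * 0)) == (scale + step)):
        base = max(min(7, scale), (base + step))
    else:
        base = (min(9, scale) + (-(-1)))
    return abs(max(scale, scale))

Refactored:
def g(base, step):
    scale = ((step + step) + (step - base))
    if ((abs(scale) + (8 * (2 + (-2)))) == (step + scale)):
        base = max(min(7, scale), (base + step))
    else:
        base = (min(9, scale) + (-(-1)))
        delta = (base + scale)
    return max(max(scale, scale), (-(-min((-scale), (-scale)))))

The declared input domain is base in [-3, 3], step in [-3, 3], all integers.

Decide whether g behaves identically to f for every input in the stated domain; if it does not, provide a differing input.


The two versions differ — the changes include local variable names differ; also statement counts differ; also constant usage differs; also arithmetic usage differs; also min/max/abs usage differs.
Tracing base=0, step=1: f: scale = 3; ((abs(scale) + (8 * 0)) == (scale + step)) -> false; base = 4; return 3 | g: scale = 3; ((abs(scale) + (8 * (2 + (-2)))) == (step + scale)) -> false; base = 4; delta = 7; return 3 — matching result 3.
An exhaustive pass over the 49 declared inputs shows identical outputs.
verdict: equivalent


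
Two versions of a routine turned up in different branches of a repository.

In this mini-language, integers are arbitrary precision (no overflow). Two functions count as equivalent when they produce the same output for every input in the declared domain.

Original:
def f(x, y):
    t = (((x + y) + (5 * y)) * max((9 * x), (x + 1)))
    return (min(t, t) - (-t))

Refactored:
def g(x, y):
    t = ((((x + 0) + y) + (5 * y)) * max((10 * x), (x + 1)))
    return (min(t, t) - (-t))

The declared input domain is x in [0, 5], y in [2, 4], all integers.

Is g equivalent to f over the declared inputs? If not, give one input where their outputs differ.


x=1, y=2 yields 234 from f but 260 from g.
verdict: not equivalent; witness: x=1, y=2


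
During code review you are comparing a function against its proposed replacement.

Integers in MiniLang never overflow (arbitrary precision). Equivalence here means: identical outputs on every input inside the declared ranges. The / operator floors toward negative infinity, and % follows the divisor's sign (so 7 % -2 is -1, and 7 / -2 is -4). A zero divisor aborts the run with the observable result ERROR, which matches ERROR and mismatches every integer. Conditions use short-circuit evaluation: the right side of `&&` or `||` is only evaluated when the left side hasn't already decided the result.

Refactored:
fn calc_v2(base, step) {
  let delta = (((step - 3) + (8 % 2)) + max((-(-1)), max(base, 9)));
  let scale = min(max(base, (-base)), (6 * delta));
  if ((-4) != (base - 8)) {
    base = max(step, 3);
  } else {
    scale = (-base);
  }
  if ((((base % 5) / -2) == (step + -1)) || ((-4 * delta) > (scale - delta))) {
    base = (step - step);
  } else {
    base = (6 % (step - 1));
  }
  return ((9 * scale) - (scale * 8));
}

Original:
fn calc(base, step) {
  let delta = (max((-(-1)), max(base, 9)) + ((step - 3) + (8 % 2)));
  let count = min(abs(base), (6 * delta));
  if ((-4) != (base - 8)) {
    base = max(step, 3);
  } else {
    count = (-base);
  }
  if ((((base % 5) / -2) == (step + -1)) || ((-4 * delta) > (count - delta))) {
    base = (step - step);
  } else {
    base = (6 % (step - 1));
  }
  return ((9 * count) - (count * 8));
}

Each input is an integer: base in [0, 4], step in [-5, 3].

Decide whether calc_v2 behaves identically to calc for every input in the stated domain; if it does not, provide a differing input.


Although local variable names differ; also min/max/abs usage differs, 45/45 inputs agree.
verdict: equivalent


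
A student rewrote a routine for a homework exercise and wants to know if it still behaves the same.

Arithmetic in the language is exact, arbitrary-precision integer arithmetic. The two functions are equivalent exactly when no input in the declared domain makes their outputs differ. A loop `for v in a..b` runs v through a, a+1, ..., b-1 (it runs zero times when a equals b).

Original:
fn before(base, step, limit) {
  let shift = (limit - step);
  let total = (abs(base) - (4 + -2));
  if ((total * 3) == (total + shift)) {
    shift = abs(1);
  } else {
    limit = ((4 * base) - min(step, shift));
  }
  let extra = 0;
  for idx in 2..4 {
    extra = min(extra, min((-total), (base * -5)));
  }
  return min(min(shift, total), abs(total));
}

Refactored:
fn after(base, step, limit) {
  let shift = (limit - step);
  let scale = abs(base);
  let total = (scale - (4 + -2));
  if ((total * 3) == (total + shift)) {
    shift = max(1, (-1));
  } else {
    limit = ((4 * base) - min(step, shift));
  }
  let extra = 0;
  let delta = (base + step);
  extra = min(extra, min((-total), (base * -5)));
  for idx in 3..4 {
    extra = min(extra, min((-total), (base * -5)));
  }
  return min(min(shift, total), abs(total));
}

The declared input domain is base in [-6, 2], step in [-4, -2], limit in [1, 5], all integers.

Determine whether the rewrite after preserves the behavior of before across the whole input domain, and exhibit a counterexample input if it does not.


The two versions differ — the changes include statement counts differ, min/max/abs usage differs, arithmetic usage differs, constant usage differs, loop structure differs, local variable names differ.
As a probe, take base=-3, step=-3, limit=5: before runs shift=8, then total=1, then ((total * 3) == (total + shift)) is false, then limit=-9, then extra=0, then (idx=2), then extra=-1, then (idx=3), then extra=-1, then returns 1; after runs shift=8, then scale=3, then total=1, then ((total * 3) == (total + shift)) is false, then limit=-9, then extra=0, then delta=-6, then extra=-1, then (idx=3), then extra=-1, then returns 1; both end at 1.
An exhaustive pass over the 135 declared inputs shows identical outputs.
verdict: equivalent


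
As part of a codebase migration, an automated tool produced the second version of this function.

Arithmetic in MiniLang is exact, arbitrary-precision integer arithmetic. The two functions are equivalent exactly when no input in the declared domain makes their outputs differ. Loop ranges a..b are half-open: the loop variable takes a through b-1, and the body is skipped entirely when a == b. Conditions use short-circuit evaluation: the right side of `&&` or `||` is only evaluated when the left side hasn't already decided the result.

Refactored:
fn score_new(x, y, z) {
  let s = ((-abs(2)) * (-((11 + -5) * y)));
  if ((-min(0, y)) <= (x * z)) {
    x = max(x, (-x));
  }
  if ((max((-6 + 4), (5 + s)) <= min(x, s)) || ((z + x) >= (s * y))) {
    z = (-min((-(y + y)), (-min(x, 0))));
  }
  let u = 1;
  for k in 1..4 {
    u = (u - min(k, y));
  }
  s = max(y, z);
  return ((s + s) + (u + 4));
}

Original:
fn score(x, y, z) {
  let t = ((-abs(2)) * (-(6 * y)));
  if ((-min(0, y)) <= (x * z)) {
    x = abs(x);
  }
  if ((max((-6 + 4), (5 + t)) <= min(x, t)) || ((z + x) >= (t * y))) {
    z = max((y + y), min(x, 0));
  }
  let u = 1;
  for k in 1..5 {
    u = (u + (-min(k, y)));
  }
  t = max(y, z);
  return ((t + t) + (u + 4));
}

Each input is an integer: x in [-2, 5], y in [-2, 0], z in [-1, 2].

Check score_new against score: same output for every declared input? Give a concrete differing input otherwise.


There is a counterexample at x=-2, y=-2, z=-1: 11 on one side, 9 on the other.
score: t := -24 | ((-min(0, y)) <= (x * z)): true | x := 2 | ((max((-6 + 4), (5 + t)) <= min(x, t)) || ((z + x) >= (t * y))): false | u := 1 | iter k=1: | u := 3 | iter k=2: | u := 5 | iter k=3: | u := 7 | iter k=4: | u := 9 | t := -1 | result 11
score_new: s := -24 | ((-min(0, y)) <= (x * z)): true | x := 2 | ((max((-6 + 4), (5 + s)) <= min(x, s)) || ((z + x) >= (s * y))): false | u := 1 | iter k=1: | u := 3 | iter k=2: | u := 5 | iter k=3: | u := 7 | s := -1 | result 9
verdict: not equivalent; witness: x=-2, y=-2, z=-1


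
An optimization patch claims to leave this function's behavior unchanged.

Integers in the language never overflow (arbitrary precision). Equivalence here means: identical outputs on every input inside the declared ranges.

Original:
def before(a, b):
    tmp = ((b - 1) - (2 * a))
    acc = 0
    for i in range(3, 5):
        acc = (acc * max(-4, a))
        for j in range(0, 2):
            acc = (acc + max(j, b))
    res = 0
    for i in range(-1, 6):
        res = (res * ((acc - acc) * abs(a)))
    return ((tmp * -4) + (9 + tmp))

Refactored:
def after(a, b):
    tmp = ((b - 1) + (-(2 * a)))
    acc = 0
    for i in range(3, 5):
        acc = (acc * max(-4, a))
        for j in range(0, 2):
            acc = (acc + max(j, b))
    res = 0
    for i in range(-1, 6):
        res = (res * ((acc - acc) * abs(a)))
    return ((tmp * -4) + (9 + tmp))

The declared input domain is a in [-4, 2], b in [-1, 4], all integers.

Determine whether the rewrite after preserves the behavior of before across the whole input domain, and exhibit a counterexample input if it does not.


This is a faithful refactor — arithmetic usage differs, but the computed results match everywhere.
One worked example (a=-1, b=4) — before: tmp=5, then acc=0, then (i=3), then acc=0, then (j=0), then acc=4, then (j=1), then acc=8, then (i=4), then acc=-8, then (j=0), then acc=-4, then (j=1), then acc=0, then res=0, then (i=-1), then res=0, then (i=0), then res=0, then (i=1), then res=0, then (i=2), then res=0, then (i=3), then res=0, then (i=4), then res=0, then (i=5), then res=0, then returns -6; after: tmp=5, then acc=0, then (i=3), then acc=0, then (j=0), then acc=4, then (j=1), then acc=8, then (i=4), then acc=-8, then (j=0), then acc=-4, then (j=1), then acc=0, then res=0, then (i=-1), then res=0, then (i=0), then res=0, then (i=1), then res=0, then (i=2), then res=0, then (i=3), then res=0, then (i=4), then res=0, then (i=5), then res=0, then returns -6; agreement on -6.
Checked all 42 inputs in the declared domain: the outputs agree on every one.
verdict: equivalent


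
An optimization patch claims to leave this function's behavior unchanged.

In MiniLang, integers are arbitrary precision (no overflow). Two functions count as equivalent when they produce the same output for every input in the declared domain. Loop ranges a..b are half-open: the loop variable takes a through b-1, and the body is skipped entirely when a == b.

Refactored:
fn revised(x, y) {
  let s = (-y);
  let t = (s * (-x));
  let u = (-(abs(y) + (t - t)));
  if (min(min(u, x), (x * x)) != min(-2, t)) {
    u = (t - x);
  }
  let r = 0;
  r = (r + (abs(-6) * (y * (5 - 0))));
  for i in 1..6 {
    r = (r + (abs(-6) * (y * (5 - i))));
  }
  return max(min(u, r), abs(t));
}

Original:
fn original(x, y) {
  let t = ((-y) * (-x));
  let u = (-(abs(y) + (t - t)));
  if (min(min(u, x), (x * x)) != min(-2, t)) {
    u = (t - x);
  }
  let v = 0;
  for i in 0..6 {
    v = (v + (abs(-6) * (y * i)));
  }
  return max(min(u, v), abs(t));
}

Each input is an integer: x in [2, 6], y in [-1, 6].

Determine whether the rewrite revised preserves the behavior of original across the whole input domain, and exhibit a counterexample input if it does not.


Side by side, the visible changes include: local variable names differ, min/max/abs usage differs, statement counts differ, loop structure differs, arithmetic usage differs, constant usage differs.
Spot check at x=2, y=1 — original: t = 2; u = -1; (min(min(u, x), (x * x)) != min(-2, t)) -> true; u = 0; v = 0; [i=0]; v = 0; [i=1]; v = 6; [i=2]; v = 18; [i=3]; v = 36; [i=4]; v = 60; [i=5]; v = 90; return 2. revised: s = -1; t = 2; u = -1; (min(min(u, x), (x * x)) != min(-2, t)) -> true; u = 0; r = 0; r = 30; [i=1]; r = 54; [i=2]; r = 72; [i=3]; r = 84; [i=4]; r = 90; [i=5]; r = 90; return 2. Both give 2.
Sweeping the whole domain (40 inputs) finds no disagreement.
verdict: equivalent


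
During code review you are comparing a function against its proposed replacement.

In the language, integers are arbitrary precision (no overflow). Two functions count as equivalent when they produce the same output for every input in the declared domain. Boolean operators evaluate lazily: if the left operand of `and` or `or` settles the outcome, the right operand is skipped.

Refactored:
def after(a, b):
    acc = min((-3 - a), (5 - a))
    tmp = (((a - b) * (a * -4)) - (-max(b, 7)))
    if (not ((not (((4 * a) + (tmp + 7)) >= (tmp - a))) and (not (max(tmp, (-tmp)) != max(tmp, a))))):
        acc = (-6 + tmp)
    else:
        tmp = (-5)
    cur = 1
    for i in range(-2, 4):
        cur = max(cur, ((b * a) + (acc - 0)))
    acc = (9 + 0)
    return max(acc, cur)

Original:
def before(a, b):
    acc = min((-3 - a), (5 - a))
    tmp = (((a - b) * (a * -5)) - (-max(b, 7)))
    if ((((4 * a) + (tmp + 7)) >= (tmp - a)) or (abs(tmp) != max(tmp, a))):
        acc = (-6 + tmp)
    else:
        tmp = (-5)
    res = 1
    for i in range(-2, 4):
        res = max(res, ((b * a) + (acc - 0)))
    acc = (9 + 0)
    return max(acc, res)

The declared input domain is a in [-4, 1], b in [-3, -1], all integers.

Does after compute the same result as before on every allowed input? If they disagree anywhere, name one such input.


Try a=-1, b=-3.
before: acc becomes -2; next tmp becomes 17; next ((((4 * a) + (tmp + 7)) >= (tmp - a)) or (abs(tmp) != max(tmp, a))) evaluates to true; next acc becomes 11; next res becomes 1; next at i=-2:; next res becomes 14; next at i=-1:; next res becomes 14; next at i=0:; next res becomes 14; next at i=1:; next res becomes 14; next at i=2:; next res becomes 14; next at i=3:; next res becomes 14; next acc becomes 9; next final value 14
after: acc becomes -2; next tmp becomes 15; next (not ((not (((4 * a) + (tmp + 7)) >= (tmp - a))) and (not (max(tmp, (-tmp)) != max(tmp, a))))) evaluates to true; next acc becomes 9; next cur becomes 1; next at i=-2:; next cur becomes 12; next at i=-1:; next cur becomes 12; next at i=0:; next cur becomes 12; next at i=1:; next cur becomes 12; next at i=2:; next cur becomes 12; next at i=3:; next cur becomes 12; next acc becomes 9; next final value 12
14 against 12: the behavior changed.
verdict: not equivalent; witness: a=-1, b=-3


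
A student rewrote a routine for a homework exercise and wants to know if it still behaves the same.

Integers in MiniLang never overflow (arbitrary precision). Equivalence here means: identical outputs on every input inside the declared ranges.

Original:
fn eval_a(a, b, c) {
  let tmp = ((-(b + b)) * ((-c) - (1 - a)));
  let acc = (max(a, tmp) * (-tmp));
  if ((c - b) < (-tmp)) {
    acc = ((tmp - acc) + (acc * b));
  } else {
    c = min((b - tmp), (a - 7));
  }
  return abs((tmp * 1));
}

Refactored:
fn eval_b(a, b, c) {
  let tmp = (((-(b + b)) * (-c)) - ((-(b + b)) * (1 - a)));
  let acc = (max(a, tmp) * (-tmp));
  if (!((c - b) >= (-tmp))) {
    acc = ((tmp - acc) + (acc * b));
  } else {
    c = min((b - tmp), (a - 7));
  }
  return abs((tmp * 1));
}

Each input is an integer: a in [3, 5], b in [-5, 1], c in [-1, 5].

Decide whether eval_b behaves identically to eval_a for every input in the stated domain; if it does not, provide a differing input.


Side by side, the visible changes include: boolean connective usage differs, arithmetic usage differs, comparison usage differs.
Spot check at a=5, b=-4, c=5 — eval_a: tmp becomes -8; next acc becomes 40; next ((c - b) < (-tmp)) evaluates to false; next c becomes -2; next final value 8. eval_b: tmp becomes -8; next acc becomes 40; next (!((c - b) >= (-tmp))) evaluates to false; next c becomes -2; next final value 8. Both give 8.
Sweeping the whole domain (147 inputs) finds no disagreement.
verdict: equivalent


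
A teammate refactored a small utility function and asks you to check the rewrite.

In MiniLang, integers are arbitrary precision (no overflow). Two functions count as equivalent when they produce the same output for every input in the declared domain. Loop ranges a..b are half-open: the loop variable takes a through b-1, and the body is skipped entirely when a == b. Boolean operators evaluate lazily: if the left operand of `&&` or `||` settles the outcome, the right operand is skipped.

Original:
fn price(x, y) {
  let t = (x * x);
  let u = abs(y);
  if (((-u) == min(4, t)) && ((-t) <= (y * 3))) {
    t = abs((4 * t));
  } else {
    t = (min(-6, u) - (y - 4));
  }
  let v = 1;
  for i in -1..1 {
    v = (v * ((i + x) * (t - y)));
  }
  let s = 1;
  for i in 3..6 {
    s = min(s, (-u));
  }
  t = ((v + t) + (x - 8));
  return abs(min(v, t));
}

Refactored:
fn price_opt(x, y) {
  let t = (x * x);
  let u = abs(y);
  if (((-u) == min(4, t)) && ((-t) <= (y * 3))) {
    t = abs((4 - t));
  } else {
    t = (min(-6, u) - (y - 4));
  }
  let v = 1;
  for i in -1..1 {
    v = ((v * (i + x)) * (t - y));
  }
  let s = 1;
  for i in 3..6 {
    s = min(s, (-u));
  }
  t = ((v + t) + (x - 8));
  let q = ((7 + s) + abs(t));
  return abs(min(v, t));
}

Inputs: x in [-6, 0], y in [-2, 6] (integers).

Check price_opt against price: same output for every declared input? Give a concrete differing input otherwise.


Take x=0, y=0.
price: t=0, then u=0, then (((-u) == min(4, t)) && ((-t) <= (y * 3))) is true, then t=0, then v=1, then (i=-1), then v=0, then (i=0), then v=0, then s=1, then (i=3), then s=0, then (i=4), then s=0, then (i=5), then s=0, then t=-8, then returns 8
price_opt: t=0, then u=0, then (((-u) == min(4, t)) && ((-t) <= (y * 3))) is true, then t=4, then v=1, then (i=-1), then v=-4, then (i=0), then v=0, then s=1, then (i=3), then s=0, then (i=4), then s=0, then (i=5), then s=0, then t=-4, then q=11, then returns 4
8 against 4: the behavior changed.
verdict: not equivalent; witness: x=0, y=0


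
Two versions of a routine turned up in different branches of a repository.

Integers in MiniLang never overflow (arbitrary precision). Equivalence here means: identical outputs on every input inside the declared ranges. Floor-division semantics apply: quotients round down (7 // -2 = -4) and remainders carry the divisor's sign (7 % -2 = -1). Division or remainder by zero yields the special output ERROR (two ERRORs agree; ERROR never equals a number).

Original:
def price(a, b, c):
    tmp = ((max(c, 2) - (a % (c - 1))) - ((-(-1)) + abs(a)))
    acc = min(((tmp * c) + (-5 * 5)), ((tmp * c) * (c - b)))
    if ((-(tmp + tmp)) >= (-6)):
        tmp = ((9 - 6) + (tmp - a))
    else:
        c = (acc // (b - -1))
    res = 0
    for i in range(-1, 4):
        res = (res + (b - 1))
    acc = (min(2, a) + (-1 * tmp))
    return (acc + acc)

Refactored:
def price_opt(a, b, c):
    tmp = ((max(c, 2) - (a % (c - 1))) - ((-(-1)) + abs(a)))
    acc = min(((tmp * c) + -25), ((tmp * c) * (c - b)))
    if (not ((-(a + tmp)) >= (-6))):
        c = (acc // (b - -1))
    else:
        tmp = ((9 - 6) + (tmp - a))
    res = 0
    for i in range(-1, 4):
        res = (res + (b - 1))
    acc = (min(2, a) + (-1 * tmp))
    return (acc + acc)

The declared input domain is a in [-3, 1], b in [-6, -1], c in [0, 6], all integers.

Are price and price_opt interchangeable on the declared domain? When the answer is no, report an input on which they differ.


Consider the input a=0, b=-6, c=5.
price: tmp becomes 4; next acc becomes -5; next ((-(tmp + tmp)) >= (-6)) evaluates to false; next c becomes 1; next res becomes 0; next at i=-1:; next res becomes -7; next at i=0:; next res becomes -14; next at i=1:; next res becomes -21; next at i=2:; next res becomes -28; next at i=3:; next res becomes -35; next acc becomes -4; next final value -8
price_opt: tmp becomes 4; next acc becomes -5; next (not ((-(a + tmp)) >= (-6))) evaluates to false; next tmp becomes 7; next res becomes 0; next at i=-1:; next res becomes -7; next at i=0:; next res becomes -14; next at i=1:; next res becomes -21; next at i=2:; next res becomes -28; next at i=3:; next res becomes -35; next acc becomes -7; next final value -14
-8 and -14 differ, so these are not the same function on this domain.
verdict: not equivalent; witness: a=0, b=-6, c=5


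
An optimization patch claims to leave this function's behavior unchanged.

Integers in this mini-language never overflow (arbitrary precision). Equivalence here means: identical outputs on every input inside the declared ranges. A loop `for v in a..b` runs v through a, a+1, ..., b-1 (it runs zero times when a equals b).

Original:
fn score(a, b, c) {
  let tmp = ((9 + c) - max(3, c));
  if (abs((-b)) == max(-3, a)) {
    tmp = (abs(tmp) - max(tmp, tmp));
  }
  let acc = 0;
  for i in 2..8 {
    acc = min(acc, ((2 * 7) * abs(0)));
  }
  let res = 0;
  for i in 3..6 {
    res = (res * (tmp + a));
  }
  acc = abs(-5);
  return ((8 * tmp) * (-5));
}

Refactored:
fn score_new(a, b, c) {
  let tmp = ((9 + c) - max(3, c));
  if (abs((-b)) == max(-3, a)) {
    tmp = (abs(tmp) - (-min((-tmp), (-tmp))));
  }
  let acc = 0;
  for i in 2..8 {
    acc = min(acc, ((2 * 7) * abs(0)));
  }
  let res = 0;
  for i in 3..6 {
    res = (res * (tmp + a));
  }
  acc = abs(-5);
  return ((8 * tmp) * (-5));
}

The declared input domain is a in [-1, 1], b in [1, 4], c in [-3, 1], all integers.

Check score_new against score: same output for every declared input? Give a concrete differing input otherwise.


The two versions differ — the changes include min/max/abs usage differs.
Tracing a=0, b=4, c=0: score: tmp := 6 | (abs((-b)) == max(-3, a)): false | acc := 0 | iter i=2: | acc := 0 | iter i=3: | acc := 0 | iter i=4: | acc := 0 | iter i=5: | acc := 0 | iter i=6: | acc := 0 | iter i=7: | acc := 0 | res := 0 | iter i=3: | res := 0 | iter i=4: | res := 0 | iter i=5: | res := 0 | acc := 5 | result -240 | score_new: tmp := 6 | (abs((-b)) == max(-3, a)): false | acc := 0 | iter i=2: | acc := 0 | iter i=3: | acc := 0 | iter i=4: | acc := 0 | iter i=5: | acc := 0 | iter i=6: | acc := 0 | iter i=7: | acc := 0 | res := 0 | iter i=3: | res := 0 | iter i=4: | res := 0 | iter i=5: | res := 0 | acc := 5 | result -240 — matching result -240.
Checked all 60 inputs in the declared domain: the outputs agree on every one.
verdict: equivalent


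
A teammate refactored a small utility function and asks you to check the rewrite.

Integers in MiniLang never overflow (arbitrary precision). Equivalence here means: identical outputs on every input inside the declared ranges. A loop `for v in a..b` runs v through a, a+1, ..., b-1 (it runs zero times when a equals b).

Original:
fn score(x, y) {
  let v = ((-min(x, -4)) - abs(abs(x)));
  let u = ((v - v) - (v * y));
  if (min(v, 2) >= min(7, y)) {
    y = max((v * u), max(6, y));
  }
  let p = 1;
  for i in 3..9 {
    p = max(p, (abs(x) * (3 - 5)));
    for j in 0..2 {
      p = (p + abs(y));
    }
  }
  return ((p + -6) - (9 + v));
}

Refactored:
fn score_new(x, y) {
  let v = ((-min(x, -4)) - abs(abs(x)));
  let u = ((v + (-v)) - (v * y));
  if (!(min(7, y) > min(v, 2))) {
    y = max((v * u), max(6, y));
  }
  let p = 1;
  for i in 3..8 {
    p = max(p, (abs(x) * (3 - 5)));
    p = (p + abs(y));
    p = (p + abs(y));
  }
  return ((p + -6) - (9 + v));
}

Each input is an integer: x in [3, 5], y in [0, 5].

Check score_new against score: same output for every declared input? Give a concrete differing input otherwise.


x=3, y=0 yields 57 from score but 45 from score_new.
verdict: not equivalent; witness: x=3, y=0


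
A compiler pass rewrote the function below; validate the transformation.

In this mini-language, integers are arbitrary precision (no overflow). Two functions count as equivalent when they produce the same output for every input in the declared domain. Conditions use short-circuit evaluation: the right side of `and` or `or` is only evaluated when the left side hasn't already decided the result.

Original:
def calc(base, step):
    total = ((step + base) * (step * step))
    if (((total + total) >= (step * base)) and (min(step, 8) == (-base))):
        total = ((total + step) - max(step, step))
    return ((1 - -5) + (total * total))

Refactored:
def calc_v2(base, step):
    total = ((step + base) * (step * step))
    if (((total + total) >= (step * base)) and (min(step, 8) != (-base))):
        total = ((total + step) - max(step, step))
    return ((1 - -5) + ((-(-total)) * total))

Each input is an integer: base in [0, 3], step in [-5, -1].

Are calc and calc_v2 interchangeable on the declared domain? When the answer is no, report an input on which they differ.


The edit looks behavioral (`(min(step, 8) == (-base))` became `(min(step, 8) != (-base))`), but over these ranges it never changes the outcome; all 20 inputs agree.
verdict: equivalent


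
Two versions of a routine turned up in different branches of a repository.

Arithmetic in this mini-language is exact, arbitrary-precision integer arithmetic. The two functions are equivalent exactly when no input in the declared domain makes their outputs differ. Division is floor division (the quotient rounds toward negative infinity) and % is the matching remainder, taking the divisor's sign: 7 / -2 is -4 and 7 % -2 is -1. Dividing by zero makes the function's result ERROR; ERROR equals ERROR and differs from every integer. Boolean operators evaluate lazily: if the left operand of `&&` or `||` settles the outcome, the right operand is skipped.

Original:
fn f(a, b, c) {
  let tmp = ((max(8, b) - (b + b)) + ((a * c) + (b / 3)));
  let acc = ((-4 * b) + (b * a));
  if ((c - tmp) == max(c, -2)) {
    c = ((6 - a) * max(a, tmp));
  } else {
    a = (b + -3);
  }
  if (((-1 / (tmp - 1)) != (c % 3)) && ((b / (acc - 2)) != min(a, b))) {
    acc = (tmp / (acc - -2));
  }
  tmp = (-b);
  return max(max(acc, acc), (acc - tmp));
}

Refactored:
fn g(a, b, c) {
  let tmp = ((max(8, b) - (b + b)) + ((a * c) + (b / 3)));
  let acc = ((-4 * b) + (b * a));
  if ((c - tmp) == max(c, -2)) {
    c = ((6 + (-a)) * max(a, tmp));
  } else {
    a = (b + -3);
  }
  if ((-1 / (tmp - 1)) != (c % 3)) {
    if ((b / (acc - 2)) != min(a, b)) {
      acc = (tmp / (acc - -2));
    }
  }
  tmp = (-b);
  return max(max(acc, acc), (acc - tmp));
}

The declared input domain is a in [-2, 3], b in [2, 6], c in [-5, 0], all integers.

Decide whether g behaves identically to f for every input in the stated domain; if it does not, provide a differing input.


Changes here: branching structure differs, boolean connective usage differs, statement counts differ, arithmetic usage differs; the full 180-point sweep finds no disagreement.
verdict: equivalent


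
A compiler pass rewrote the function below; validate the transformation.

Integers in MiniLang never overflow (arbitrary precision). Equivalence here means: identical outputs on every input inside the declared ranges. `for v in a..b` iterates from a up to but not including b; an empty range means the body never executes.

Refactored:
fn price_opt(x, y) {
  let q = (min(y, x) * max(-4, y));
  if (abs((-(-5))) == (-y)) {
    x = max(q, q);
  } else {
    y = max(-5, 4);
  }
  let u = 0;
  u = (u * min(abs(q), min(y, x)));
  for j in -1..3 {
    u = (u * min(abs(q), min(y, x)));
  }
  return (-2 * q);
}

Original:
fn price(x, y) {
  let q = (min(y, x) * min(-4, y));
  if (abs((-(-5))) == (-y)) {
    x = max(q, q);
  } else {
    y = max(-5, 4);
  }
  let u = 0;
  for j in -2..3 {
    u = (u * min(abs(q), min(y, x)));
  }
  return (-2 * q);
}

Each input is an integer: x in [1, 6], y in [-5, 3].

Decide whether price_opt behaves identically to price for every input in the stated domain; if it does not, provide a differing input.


Not equivalent: x=1, y=-5 separates them (-50 vs -40).
price: q becomes 25; next (abs((-(-5))) == (-y)) evaluates to true; next x becomes 25; next u becomes 0; next at j=-2:; next u becomes 0; next at j=-1:; next u becomes 0; next at j=0:; next u becomes 0; next at j=1:; next u becomes 0; next at j=2:; next u becomes 0; next final value -50
price_opt: q becomes 20; next (abs((-(-5))) == (-y)) evaluates to true; next x becomes 20; next u becomes 0; next u becomes 0; next at j=-1:; next u becomes 0; next at j=0:; next u becomes 0; next at j=1:; next u becomes 0; next at j=2:; next u becomes 0; next final value -40
verdict: not equivalent; witness: x=1, y=-5


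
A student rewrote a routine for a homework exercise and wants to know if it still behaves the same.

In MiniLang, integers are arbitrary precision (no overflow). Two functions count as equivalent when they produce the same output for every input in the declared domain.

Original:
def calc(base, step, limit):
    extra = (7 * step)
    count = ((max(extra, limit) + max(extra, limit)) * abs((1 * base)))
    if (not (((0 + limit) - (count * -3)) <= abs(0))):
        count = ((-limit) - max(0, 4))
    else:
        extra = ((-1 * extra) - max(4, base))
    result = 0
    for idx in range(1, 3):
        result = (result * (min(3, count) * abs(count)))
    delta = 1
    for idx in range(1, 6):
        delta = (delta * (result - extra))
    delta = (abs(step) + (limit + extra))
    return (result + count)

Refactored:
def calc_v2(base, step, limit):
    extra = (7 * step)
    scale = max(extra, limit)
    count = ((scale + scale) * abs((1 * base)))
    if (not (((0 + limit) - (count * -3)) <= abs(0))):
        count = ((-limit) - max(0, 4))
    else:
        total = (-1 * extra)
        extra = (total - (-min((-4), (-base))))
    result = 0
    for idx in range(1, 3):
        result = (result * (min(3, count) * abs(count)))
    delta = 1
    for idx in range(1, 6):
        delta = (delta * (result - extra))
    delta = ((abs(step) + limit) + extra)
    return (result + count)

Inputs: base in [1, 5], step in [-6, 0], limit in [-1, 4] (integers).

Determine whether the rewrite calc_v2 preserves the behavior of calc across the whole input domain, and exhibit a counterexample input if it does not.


The two versions differ — the changes include local variable names differ, and min/max/abs usage differs, and statement counts differ.
Spot check at base=5, step=-1, limit=2 — calc: extra becomes -7; next count becomes 20; next (not (((0 + limit) - (count * -3)) <= abs(0))) evaluates to true; next count becomes -6; next result becomes 0; next at idx=1:; next result becomes 0; next at idx=2:; next result becomes 0; next delta becomes 1; next at idx=1:; next delta becomes 7; next at idx=2:; next delta becomes 49; next at idx=3:; next delta becomes 343; next at idx=4:; next delta becomes 2401; next at idx=5:; next delta becomes 16807; next delta becomes -4; next final value -6. calc_v2: extra becomes -7; next scale becomes 2; next count becomes 20; next (not (((0 + limit) - (count * -3)) <= abs(0))) evaluates to true; next count becomes -6; next result becomes 0; next at idx=1:; next result becomes 0; next at idx=2:; next result becomes 0; next delta becomes 1; next at idx=1:; next delta becomes 7; next at idx=2:; next delta becomes 49; next at idx=3:; next delta becomes 343; next at idx=4:; next delta becomes 2401; next at idx=5:; next delta becomes 16807; next delta becomes -4; next final value -6. Both give -6.
Sweeping the whole domain (210 inputs) finds no disagreement.
verdict: equivalent
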